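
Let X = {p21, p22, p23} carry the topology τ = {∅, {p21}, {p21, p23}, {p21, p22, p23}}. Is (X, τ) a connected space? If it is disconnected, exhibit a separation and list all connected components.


(X, τ) is connected.

Find clopen sets (U ∈ τ with X ∖ U ∈ τ):
  U = ∅, X ∖ U = {p21, p22, p23} — both open, so U is clopen.
  U = {p21, p22, p23}, X ∖ U = ∅ — both open, so U is clopen.
Only trivial clopens (∅ and X) exist, so (X, τ) is connected.
Compute connected components by grouping points that agree on all clopens:
  component: {p21, p22, p23}


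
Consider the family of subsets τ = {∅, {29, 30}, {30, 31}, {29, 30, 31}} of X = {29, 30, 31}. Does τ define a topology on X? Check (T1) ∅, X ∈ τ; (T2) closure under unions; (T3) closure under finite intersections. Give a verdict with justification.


τ is NOT a topology on X.

Axiom (T1): ∅ ∈ τ? Yes; X ∈ τ? Yes.
Axiom (T2/T3): check pairwise unions and intersections of members of τ.
Counterexample for (T3): {29, 30} ∩ {30, 31} = {30} ∉ τ. Therefore τ is NOT a topology.


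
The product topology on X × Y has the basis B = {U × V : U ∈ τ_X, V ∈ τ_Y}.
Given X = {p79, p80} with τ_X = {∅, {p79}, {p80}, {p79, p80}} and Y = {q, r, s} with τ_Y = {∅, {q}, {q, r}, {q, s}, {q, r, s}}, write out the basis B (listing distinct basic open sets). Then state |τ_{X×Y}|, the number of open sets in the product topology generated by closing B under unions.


Basis B = {∅ × ∅, {p79} × {q}, {p80} × {q}, {p79} × {q, r}, {p79} × {q, s}, {p79, p80} × {q}, {p80} × {q, r}, {p80} × {q, s}, {p79} × {q, r, s}, {p80} × {q, r, s}, {p79, p80} × {q, r}, {p79, p80} × {q, s}, {p79, p80} × {q, r, s}}; |τ_{X×Y}| = 25.

Enumerate products U × V with U ∈ τ_X, V ∈ τ_Y (deduplicated):
  ∅ × ∅ = {} (∅)
  {p79} × {q} = {(p79,q)}
  {p80} × {q} = {(p80,q)}
  {p79} × {q, r} = {(p79,q), (p79,r)}
  {p79} × {q, s} = {(p79,q), (p79,s)}
  {p79, p80} × {q} = {(p79,q), (p80,q)}
  {p80} × {q, r} = {(p80,q), (p80,r)}
  {p80} × {q, s} = {(p80,q), (p80,s)}
  {p79} × {q, r, s} = {(p79,q), (p79,r), (p79,s)}
  {p80} × {q, r, s} = {(p80,q), (p80,r), (p80,s)}
  {p79, p80} × {q, r} = {(p79,q), (p79,r), (p80,q), (p80,r)}
  {p79, p80} × {q, s} = {(p79,q), (p79,s), (p80,q), (p80,s)}
  {p79, p80} × {q, r, s} = {(p79,q), (p79,r), (p79,s), (p80,q), (p80,r), (p80,s)}
These 13 distinct sets form the basis B.
Close under arbitrary unions to get τ_{X×Y}; counting gives |τ_{X×Y}| = 25.


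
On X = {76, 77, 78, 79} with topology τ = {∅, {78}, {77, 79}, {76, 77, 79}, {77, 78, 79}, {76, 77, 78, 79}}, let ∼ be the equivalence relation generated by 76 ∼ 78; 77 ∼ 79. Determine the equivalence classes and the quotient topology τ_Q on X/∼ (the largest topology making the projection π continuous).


X/∼ = {[76=78], [77=79]}; |τ_Q| = 3.

Equivalence classes: [76=78], [77=79].
Quotient map π: X → X/∼ sends 76 ↦ [76=78], 77 ↦ [77=79], 78 ↦ [76=78], 79 ↦ [77=79].
For each subset V ⊆ X/∼, compute π^{-1}(V) ⊆ X and check whether π^{-1}(V) ∈ τ. V is open in τ_Q iff π^{-1}(V) ∈ τ.
  V = {}: π^{-1}(V) = ∅ ∈ τ ✓.
  V = {[76=78]}: π^{-1}(V) = {76, 78} ∉ τ ✗.
  V = {[77=79]}: π^{-1}(V) = {77, 79} ∈ τ ✓.
  V = {[76=78], [77=79]}: π^{-1}(V) = {76, 77, 78, 79} ∈ τ ✓.
Open sets in the quotient: τ_Q = {{}, {[77=79]}, {[76=78], [77=79]}} (3 elements).


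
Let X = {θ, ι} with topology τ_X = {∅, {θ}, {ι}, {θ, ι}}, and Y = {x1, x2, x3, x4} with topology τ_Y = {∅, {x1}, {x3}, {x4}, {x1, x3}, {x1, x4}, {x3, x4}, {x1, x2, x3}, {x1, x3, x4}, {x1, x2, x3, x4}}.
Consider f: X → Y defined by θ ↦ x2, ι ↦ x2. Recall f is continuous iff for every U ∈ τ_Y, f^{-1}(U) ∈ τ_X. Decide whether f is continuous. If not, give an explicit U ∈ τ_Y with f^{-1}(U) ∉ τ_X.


f IS continuous.

Compute f^{-1}(U) for each U ∈ τ_Y:
  U = ∅: f^{-1}(U) = ∅ ∈ τ_X ✓.
  U = {x1}: f^{-1}(U) = ∅ ∈ τ_X ✓.
  U = {x3}: f^{-1}(U) = ∅ ∈ τ_X ✓.
  U = {x4}: f^{-1}(U) = ∅ ∈ τ_X ✓.
  U = {x1, x3}: f^{-1}(U) = ∅ ∈ τ_X ✓.
  U = {x1, x4}: f^{-1}(U) = ∅ ∈ τ_X ✓.
  U = {x3, x4}: f^{-1}(U) = ∅ ∈ τ_X ✓.
  U = {x1, x2, x3}: f^{-1}(U) = {θ, ι} ∈ τ_X ✓.
  U = {x1, x3, x4}: f^{-1}(U) = ∅ ∈ τ_X ✓.
  U = {x1, x2, x3, x4}: f^{-1}(U) = {θ, ι} ∈ τ_X ✓.
Every preimage lies in τ_X, so f IS continuous.


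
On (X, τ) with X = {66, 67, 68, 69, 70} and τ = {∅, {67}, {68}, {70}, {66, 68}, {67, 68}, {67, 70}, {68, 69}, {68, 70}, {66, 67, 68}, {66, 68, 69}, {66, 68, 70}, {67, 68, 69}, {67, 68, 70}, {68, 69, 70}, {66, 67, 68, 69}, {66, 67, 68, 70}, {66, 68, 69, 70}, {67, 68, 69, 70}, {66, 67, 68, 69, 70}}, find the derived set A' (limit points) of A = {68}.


A' = {66, 69}

For each x ∈ X, list the open sets U ∈ τ with x ∈ U, then check whether U ∩ (A ∖ {x}) ≠ ∅ for every such U.
  x = 66: opens ∋ x are {66, 68}, {66, 67, 68}, {66, 68, 69}, {66, 68, 70}, {66, 67, 68, 69}, {66, 67, 68, 70}, {66, 68, 69, 70}, {66, 67, 68, 69, 70}; each meets A ∖ {66}, so x IS a limit point.
  x = 67: open {67} ∋ x has {67} ∩ (A ∖ {67}) = ∅, so x is NOT a limit point.
  x = 68: open {68} ∋ x has {68} ∩ (A ∖ {68}) = ∅, so x is NOT a limit point.
  x = 69: opens ∋ x are {68, 69}, {66, 68, 69}, {67, 68, 69}, {68, 69, 70}, {66, 67, 68, 69}, {66, 68, 69, 70}, {67, 68, 69, 70}, {66, 67, 68, 69, 70}; each meets A ∖ {69}, so x IS a limit point.
  x = 70: open {70} ∋ x has {70} ∩ (A ∖ {70}) = ∅, so x is NOT a limit point.
Collecting: A' = {66, 69}.


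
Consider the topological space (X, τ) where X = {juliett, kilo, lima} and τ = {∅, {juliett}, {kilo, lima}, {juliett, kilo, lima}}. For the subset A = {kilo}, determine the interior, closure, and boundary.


int(A) = ∅, cl(A) = {kilo, lima}, ∂A = {kilo, lima}.

Closed sets in (X, τ) are complements of opens:
  closed(X, τ) = {∅, {juliett}, {kilo, lima}, {juliett, kilo, lima}}.
int(A) = ⋃ {U ∈ τ : U ⊆ A}. Opens contained in A: ∅.
Taking the union of these: int(A) = ∅.
cl(A) = ⋂ {C closed : A ⊆ C}. Closed sets containing A: {kilo, lima}, {juliett, kilo, lima}.
Intersecting these: cl(A) = {kilo, lima}.
∂A = cl(A) ∖ int(A) = {kilo, lima} ∖ ∅ = {kilo, lima}.


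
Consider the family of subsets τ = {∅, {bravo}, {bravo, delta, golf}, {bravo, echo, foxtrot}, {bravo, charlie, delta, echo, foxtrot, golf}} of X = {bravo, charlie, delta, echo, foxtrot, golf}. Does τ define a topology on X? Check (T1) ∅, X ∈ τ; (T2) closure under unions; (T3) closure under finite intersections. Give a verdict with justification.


τ is NOT a topology on X.

Axiom (T1): ∅ ∈ τ? Yes; X ∈ τ? Yes.
Axiom (T2/T3): check pairwise unions and intersections of members of τ.
Counterexample for (T2): {bravo, delta, golf} ∪ {bravo, echo, foxtrot} = {bravo, delta, echo, foxtrot, golf} ∉ τ. Therefore τ is NOT a topology.


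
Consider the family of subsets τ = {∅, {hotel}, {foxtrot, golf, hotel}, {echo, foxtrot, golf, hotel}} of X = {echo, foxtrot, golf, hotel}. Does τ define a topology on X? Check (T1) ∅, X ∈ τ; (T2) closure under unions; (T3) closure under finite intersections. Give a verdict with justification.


τ IS a topology on X.

Axiom (T1): ∅ ∈ τ? Yes; X ∈ τ? Yes.
Axiom (T2/T3): check pairwise unions and intersections of members of τ.
All pairwise intersections and unions checked — each lies in τ. Therefore τ satisfies (T1), (T2), (T3): it IS a topology on X.


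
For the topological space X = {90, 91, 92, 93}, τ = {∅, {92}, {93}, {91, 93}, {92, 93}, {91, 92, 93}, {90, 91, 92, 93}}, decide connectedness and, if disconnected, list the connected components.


(X, τ) is connected.

Find clopen sets (U ∈ τ with X ∖ U ∈ τ):
  U = ∅, X ∖ U = {90, 91, 92, 93} — both open, so U is clopen.
  U = {90, 91, 92, 93}, X ∖ U = ∅ — both open, so U is clopen.
Only trivial clopens (∅ and X) exist, so (X, τ) is connected.
Compute connected components by grouping points that agree on all clopens:
  component: {90, 91, 92, 93}


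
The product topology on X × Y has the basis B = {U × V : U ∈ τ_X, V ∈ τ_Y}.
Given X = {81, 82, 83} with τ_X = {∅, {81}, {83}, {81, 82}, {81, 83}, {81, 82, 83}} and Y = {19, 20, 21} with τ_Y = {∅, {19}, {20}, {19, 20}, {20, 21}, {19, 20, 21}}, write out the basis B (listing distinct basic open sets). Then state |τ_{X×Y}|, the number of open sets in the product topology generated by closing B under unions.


Basis B = {∅ × ∅, {81} × {19}, {81} × {20}, {83} × {19}, {83} × {20}, {81} × {19, 20}, {81, 82} × {19}, {81, 83} × {19}, {81} × {20, 21}, {81, 82} × {20}, {81, 83} × {20}, {83} × {19, 20}, {83} × {20, 21}, {81} × {19, 20, 21}, {81, 82, 83} × {19}, {81, 82, 83} × {20}, {83} × {19, 20, 21}, {81, 82} × {19, 20}, {81, 83} × {19, 20}, {81, 82} × {20, 21}, {81, 83} × {20, 21}, {81, 82} × {19, 20, 21}, {81, 83} × {19, 20, 21}, {81, 82, 83} × {19, 20}, {81, 82, 83} × {20, 21}, {81, 82, 83} × {19, 20, 21}}; |τ_{X×Y}| = 108.

Enumerate products U × V with U ∈ τ_X, V ∈ τ_Y (deduplicated):
  ∅ × ∅ = {} (∅)
  {81} × {19} = {(81,19)}
  {81} × {20} = {(81,20)}
  {83} × {19} = {(83,19)}
  {83} × {20} = {(83,20)}
  {81} × {19, 20} = {(81,19), (81,20)}
  {81, 82} × {19} = {(81,19), (82,19)}
  {81, 83} × {19} = {(81,19), (83,19)}
  {81} × {20, 21} = {(81,20), (81,21)}
  {81, 82} × {20} = {(81,20), (82,20)}
  {81, 83} × {20} = {(81,20), (83,20)}
  {83} × {19, 20} = {(83,19), (83,20)}
  {83} × {20, 21} = {(83,20), (83,21)}
  {81} × {19, 20, 21} = {(81,19), (81,20), (81,21)}
  {81, 82, 83} × {19} = {(81,19), (82,19), (83,19)}
  {81, 82, 83} × {20} = {(81,20), (82,20), (83,20)}
  {83} × {19, 20, 21} = {(83,19), (83,20), (83,21)}
  {81, 82} × {19, 20} = {(81,19), (81,20), (82,19), (82,20)}
  {81, 83} × {19, 20} = {(81,19), (81,20), (83,19), (83,20)}
  {81, 82} × {20, 21} = {(81,20), (81,21), (82,20), (82,21)}
  {81, 83} × {20, 21} = {(81,20), (81,21), (83,20), (83,21)}
  {81, 82} × {19, 20, 21} = {(81,19), (81,20), (81,21), (82,19), (82,20), (82,21)}
  {81, 83} × {19, 20, 21} = {(81,19), (81,20), (81,21), (83,19), (83,20), (83,21)}
  {81, 82, 83} × {19, 20} = {(81,19), (81,20), (82,19), (82,20), (83,19), (83,20)}
  {81, 82, 83} × {20, 21} = {(81,20), (81,21), (82,20), (82,21), (83,20), (83,21)}
  {81, 82, 83} × {19, 20, 21} = {(81,19), (81,20), (81,21), (82,19), (82,20), (82,21), (83,19), (83,20), (83,21)}
These 26 distinct sets form the basis B.
Close under arbitrary unions to get τ_{X×Y}; counting gives |τ_{X×Y}| = 108.


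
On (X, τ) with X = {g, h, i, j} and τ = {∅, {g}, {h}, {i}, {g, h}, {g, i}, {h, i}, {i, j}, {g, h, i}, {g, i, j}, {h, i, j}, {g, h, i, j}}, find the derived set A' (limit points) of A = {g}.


A' = ∅

For each x ∈ X, list the open sets U ∈ τ with x ∈ U, then check whether U ∩ (A ∖ {x}) ≠ ∅ for every such U.
  x = g: open {g} ∋ x has {g} ∩ (A ∖ {g}) = ∅, so x is NOT a limit point.
  x = h: open {h} ∋ x has {h} ∩ (A ∖ {h}) = ∅, so x is NOT a limit point.
  x = i: open {i} ∋ x has {i} ∩ (A ∖ {i}) = ∅, so x is NOT a limit point.
  x = j: open {i, j} ∋ x has {i, j} ∩ (A ∖ {j}) = ∅, so x is NOT a limit point.
Collecting: A' = ∅.


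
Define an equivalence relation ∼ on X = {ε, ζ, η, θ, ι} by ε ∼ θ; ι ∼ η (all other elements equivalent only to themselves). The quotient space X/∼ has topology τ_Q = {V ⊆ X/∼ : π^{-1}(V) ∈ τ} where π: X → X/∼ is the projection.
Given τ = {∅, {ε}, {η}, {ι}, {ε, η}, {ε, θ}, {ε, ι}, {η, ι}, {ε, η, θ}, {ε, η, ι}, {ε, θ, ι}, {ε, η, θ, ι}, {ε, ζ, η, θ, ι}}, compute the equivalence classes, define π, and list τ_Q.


X/∼ = {[ε=θ], [ζ], [η=ι]}; |τ_Q| = 5.

Equivalence classes: [ε=θ], [ζ], [η=ι].
Quotient map π: X → X/∼ sends ε ↦ [ε=θ], ζ ↦ [ζ], η ↦ [η=ι], θ ↦ [ε=θ], ι ↦ [η=ι].
For each subset V ⊆ X/∼, compute π^{-1}(V) ⊆ X and check whether π^{-1}(V) ∈ τ. V is open in τ_Q iff π^{-1}(V) ∈ τ.
  V = {}: π^{-1}(V) = ∅ ∈ τ ✓.
  V = {[ε=θ]}: π^{-1}(V) = {ε, θ} ∈ τ ✓.
  V = {[ζ]}: π^{-1}(V) = {ζ} ∉ τ ✗.
  V = {[ε=θ], [ζ]}: π^{-1}(V) = {ε, ζ, θ} ∉ τ ✗.
  V = {[η=ι]}: π^{-1}(V) = {η, ι} ∈ τ ✓.
  V = {[ε=θ], [η=ι]}: π^{-1}(V) = {ε, η, θ, ι} ∈ τ ✓.
  V = {[ζ], [η=ι]}: π^{-1}(V) = {ζ, η, ι} ∉ τ ✗.
  V = {[ε=θ], [ζ], [η=ι]}: π^{-1}(V) = {ε, ζ, η, θ, ι} ∈ τ ✓.
Open sets in the quotient: τ_Q = {{}, {[ε=θ]}, {[η=ι]}, {[ε=θ], [η=ι]}, {[ε=θ], [ζ], [η=ι]}} (5 elements).


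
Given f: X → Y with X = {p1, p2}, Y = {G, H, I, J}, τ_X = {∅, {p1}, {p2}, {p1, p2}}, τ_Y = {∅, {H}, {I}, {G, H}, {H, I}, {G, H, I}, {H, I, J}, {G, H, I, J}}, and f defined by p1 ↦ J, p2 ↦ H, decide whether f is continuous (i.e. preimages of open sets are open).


f IS continuous.

Compute f^{-1}(U) for each U ∈ τ_Y:
  U = ∅: f^{-1}(U) = ∅ ∈ τ_X ✓.
  U = {H}: f^{-1}(U) = {p2} ∈ τ_X ✓.
  U = {I}: f^{-1}(U) = ∅ ∈ τ_X ✓.
  U = {G, H}: f^{-1}(U) = {p2} ∈ τ_X ✓.
  U = {H, I}: f^{-1}(U) = {p2} ∈ τ_X ✓.
  U = {G, H, I}: f^{-1}(U) = {p2} ∈ τ_X ✓.
  U = {H, I, J}: f^{-1}(U) = {p1, p2} ∈ τ_X ✓.
  U = {G, H, I, J}: f^{-1}(U) = {p1, p2} ∈ τ_X ✓.
Every preimage lies in τ_X, so f IS continuous.


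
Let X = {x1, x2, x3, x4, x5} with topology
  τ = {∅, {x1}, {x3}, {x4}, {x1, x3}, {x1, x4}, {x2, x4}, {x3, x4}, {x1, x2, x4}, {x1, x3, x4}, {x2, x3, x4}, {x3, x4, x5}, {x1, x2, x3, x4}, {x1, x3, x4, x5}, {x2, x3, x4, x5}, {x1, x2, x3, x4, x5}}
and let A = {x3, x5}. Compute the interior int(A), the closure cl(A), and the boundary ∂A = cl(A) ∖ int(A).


int(A) = {x3}, cl(A) = {x3, x5}, ∂A = {x5}.

Closed sets in (X, τ) are complements of opens:
  closed(X, τ) = {∅, {x1}, {x2}, {x5}, {x1, x2}, {x1, x5}, {x2, x5}, {x3, x5}, {x1, x2, x5}, {x1, x3, x5}, {x2, x3, x5}, {x2, x4, x5}, {x1, x2, x3, x5}, {x1, x2, x4, x5}, {x2, x3, x4, x5}, {x1, x2, x3, x4, x5}}.
int(A) = ⋃ {U ∈ τ : U ⊆ A}. Opens contained in A: ∅, {x3}.
Taking the union of these: int(A) = {x3}.
cl(A) = ⋂ {C closed : A ⊆ C}. Closed sets containing A: {x3, x5}, {x1, x3, x5}, {x2, x3, x5}, {x1, x2, x3, x5}, {x2, x3, x4, x5}, {x1, x2, x3, x4, x5}.
Intersecting these: cl(A) = {x3, x5}.
∂A = cl(A) ∖ int(A) = {x3, x5} ∖ {x3} = {x5}.


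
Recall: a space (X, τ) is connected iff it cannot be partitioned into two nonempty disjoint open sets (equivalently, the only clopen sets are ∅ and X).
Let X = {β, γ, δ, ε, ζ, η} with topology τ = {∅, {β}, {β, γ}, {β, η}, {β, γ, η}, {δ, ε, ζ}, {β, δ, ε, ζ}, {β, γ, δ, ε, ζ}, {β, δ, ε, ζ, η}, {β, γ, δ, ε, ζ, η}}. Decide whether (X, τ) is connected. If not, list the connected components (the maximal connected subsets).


(X, τ) is disconnected; components = [{β, γ, η}, {δ, ε, ζ}].

Find clopen sets (U ∈ τ with X ∖ U ∈ τ):
  U = ∅, X ∖ U = {β, γ, δ, ε, ζ, η} — both open, so U is clopen.
  U = {β, γ, η}, X ∖ U = {δ, ε, ζ} — both open, so U is clopen.
  U = {δ, ε, ζ}, X ∖ U = {β, γ, η} — both open, so U is clopen.
  U = {β, γ, δ, ε, ζ, η}, X ∖ U = ∅ — both open, so U is clopen.
Nontrivial clopen(s) exist: e.g. {β, γ, η}. So (X, τ) is disconnected.
Compute connected components by grouping points that agree on all clopens:
  component: {β, γ, η}
  component: {δ, ε, ζ}


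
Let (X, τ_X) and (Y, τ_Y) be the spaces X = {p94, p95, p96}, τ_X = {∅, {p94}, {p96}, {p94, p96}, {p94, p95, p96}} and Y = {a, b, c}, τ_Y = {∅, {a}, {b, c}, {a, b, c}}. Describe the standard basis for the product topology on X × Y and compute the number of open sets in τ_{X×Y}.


Basis B = {∅ × ∅, {p94} × {a}, {p96} × {a}, {p94, p96} × {a}, {p94} × {b, c}, {p96} × {b, c}, {p94} × {a, b, c}, {p94, p95, p96} × {a}, {p96} × {a, b, c}, {p94, p96} × {b, c}, {p94, p96} × {a, b, c}, {p94, p95, p96} × {b, c}, {p94, p95, p96} × {a, b, c}}; |τ_{X×Y}| = 25.

Enumerate products U × V with U ∈ τ_X, V ∈ τ_Y (deduplicated):
  ∅ × ∅ = {} (∅)
  {p94} × {a} = {(p94,a)}
  {p96} × {a} = {(p96,a)}
  {p94, p96} × {a} = {(p94,a), (p96,a)}
  {p94} × {b, c} = {(p94,b), (p94,c)}
  {p96} × {b, c} = {(p96,b), (p96,c)}
  {p94} × {a, b, c} = {(p94,a), (p94,b), (p94,c)}
  {p94, p95, p96} × {a} = {(p94,a), (p95,a), (p96,a)}
  {p96} × {a, b, c} = {(p96,a), (p96,b), (p96,c)}
  {p94, p96} × {b, c} = {(p94,b), (p94,c), (p96,b), (p96,c)}
  {p94, p96} × {a, b, c} = {(p94,a), (p94,b), (p94,c), (p96,a), (p96,b), (p96,c)}
  {p94, p95, p96} × {b, c} = {(p94,b), (p94,c), (p95,b), (p95,c), (p96,b), (p96,c)}
  {p94, p95, p96} × {a, b, c} = {(p94,a), (p94,b), (p94,c), (p95,a), (p95,b), (p95,c), (p96,a), (p96,b), (p96,c)}
These 13 distinct sets form the basis B.
Close under arbitrary unions to get τ_{X×Y}; counting gives |τ_{X×Y}| = 25.


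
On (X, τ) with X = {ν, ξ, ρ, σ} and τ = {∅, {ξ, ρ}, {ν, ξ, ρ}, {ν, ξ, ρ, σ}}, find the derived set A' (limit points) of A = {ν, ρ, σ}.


A' = {ν, ξ, σ}

For each x ∈ X, list the open sets U ∈ τ with x ∈ U, then check whether U ∩ (A ∖ {x}) ≠ ∅ for every such U.
  x = ν: opens ∋ x are {ν, ξ, ρ}, {ν, ξ, ρ, σ}; each meets A ∖ {ν}, so x IS a limit point.
  x = ξ: opens ∋ x are {ξ, ρ}, {ν, ξ, ρ}, {ν, ξ, ρ, σ}; each meets A ∖ {ξ}, so x IS a limit point.
  x = ρ: open {ξ, ρ} ∋ x has {ξ, ρ} ∩ (A ∖ {ρ}) = ∅, so x is NOT a limit point.
  x = σ: opens ∋ x are {ν, ξ, ρ, σ}; each meets A ∖ {σ}, so x IS a limit point.
Collecting: A' = {ν, ξ, σ}.


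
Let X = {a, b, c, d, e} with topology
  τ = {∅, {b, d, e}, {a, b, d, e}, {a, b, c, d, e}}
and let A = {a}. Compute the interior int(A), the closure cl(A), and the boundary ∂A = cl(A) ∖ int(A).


int(A) = ∅, cl(A) = {a, c}, ∂A = {a, c}.

Closed sets in (X, τ) are complements of opens:
  closed(X, τ) = {∅, {c}, {a, c}, {a, b, c, d, e}}.
int(A) = ⋃ {U ∈ τ : U ⊆ A}. Opens contained in A: ∅.
Taking the union of these: int(A) = ∅.
cl(A) = ⋂ {C closed : A ⊆ C}. Closed sets containing A: {a, c}, {a, b, c, d, e}.
Intersecting these: cl(A) = {a, c}.
∂A = cl(A) ∖ int(A) = {a, c} ∖ ∅ = {a, c}.


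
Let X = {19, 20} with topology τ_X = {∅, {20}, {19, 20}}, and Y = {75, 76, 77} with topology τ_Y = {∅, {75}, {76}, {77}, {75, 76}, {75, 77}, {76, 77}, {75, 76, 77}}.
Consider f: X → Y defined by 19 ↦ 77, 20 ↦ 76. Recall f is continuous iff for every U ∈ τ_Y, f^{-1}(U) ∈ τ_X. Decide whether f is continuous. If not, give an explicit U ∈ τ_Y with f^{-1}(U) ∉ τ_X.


f is NOT continuous.

Compute f^{-1}(U) for each U ∈ τ_Y:
  U = ∅: f^{-1}(U) = ∅ ∈ τ_X ✓.
  U = {75}: f^{-1}(U) = ∅ ∈ τ_X ✓.
  U = {76}: f^{-1}(U) = {20} ∈ τ_X ✓.
  U = {77}: f^{-1}(U) = {19} ∉ τ_X ✗.
  U = {75, 76}: f^{-1}(U) = {20} ∈ τ_X ✓.
  U = {75, 77}: f^{-1}(U) = {19} ∉ τ_X ✗.
  U = {76, 77}: f^{-1}(U) = {19, 20} ∈ τ_X ✓.
  U = {75, 76, 77}: f^{-1}(U) = {19, 20} ∈ τ_X ✓.
Found U = {77} with f^{-1}(U) = {19} not in τ_X. Therefore f is NOT continuous.


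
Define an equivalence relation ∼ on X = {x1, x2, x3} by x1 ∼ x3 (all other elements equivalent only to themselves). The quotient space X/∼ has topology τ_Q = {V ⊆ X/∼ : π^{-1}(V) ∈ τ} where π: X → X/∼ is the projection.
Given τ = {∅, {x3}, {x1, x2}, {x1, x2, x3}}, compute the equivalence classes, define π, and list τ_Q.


X/∼ = {[x1=x3], [x2]}; |τ_Q| = 2.

Equivalence classes: [x1=x3], [x2].
Quotient map π: X → X/∼ sends x1 ↦ [x1=x3], x2 ↦ [x2], x3 ↦ [x1=x3].
For each subset V ⊆ X/∼, compute π^{-1}(V) ⊆ X and check whether π^{-1}(V) ∈ τ. V is open in τ_Q iff π^{-1}(V) ∈ τ.
  V = {}: π^{-1}(V) = ∅ ∈ τ ✓.
  V = {[x1=x3]}: π^{-1}(V) = {x1, x3} ∉ τ ✗.
  V = {[x2]}: π^{-1}(V) = {x2} ∉ τ ✗.
  V = {[x1=x3], [x2]}: π^{-1}(V) = {x1, x2, x3} ∈ τ ✓.
Open sets in the quotient: τ_Q = {{}, {[x1=x3], [x2]}} (2 elements).


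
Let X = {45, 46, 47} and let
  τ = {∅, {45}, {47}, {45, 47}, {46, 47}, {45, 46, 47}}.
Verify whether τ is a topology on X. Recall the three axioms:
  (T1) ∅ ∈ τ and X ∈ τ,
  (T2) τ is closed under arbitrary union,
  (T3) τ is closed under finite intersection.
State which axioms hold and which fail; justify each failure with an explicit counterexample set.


τ IS a topology on X.

Axiom (T1): ∅ ∈ τ? Yes; X ∈ τ? Yes.
Axiom (T2/T3): check pairwise unions and intersections of members of τ.
All pairwise intersections and unions checked — each lies in τ. Therefore τ satisfies (T1), (T2), (T3): it IS a topology on X.


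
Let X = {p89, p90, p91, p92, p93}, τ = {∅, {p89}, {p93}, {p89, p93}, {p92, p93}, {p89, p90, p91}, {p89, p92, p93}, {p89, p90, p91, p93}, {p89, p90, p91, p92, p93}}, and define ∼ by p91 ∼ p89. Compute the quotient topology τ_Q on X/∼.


X/∼ = {[p89=p91], [p90], [p92], [p93]}; |τ_Q| = 6.

Equivalence classes: [p89=p91], [p90], [p92], [p93].
Quotient map π: X → X/∼ sends p89 ↦ [p89=p91], p90 ↦ [p90], p91 ↦ [p89=p91], p92 ↦ [p92], p93 ↦ [p93].
For each subset V ⊆ X/∼, compute π^{-1}(V) ⊆ X and check whether π^{-1}(V) ∈ τ. V is open in τ_Q iff π^{-1}(V) ∈ τ.
  V = {}: π^{-1}(V) = ∅ ∈ τ ✓.
  V = {[p89=p91]}: π^{-1}(V) = {p89, p91} ∉ τ ✗.
  V = {[p90]}: π^{-1}(V) = {p90} ∉ τ ✗.
  V = {[p89=p91], [p90]}: π^{-1}(V) = {p89, p90, p91} ∈ τ ✓.
  V = {[p92]}: π^{-1}(V) = {p92} ∉ τ ✗.
  V = {[p89=p91], [p92]}: π^{-1}(V) = {p89, p91, p92} ∉ τ ✗.
  V = {[p90], [p92]}: π^{-1}(V) = {p90, p92} ∉ τ ✗.
  V = {[p89=p91], [p90], [p92]}: π^{-1}(V) = {p89, p90, p91, p92} ∉ τ ✗.
  V = {[p93]}: π^{-1}(V) = {p93} ∈ τ ✓.
  V = {[p89=p91], [p93]}: π^{-1}(V) = {p89, p91, p93} ∉ τ ✗.
  V = {[p90], [p93]}: π^{-1}(V) = {p90, p93} ∉ τ ✗.
  V = {[p89=p91], [p90], [p93]}: π^{-1}(V) = {p89, p90, p91, p93} ∈ τ ✓.
  V = {[p92], [p93]}: π^{-1}(V) = {p92, p93} ∈ τ ✓.
  V = {[p89=p91], [p92], [p93]}: π^{-1}(V) = {p89, p91, p92, p93} ∉ τ ✗.
  V = {[p90], [p92], [p93]}: π^{-1}(V) = {p90, p92, p93} ∉ τ ✗.
  V = {[p89=p91], [p90], [p92], [p93]}: π^{-1}(V) = {p89, p90, p91, p92, p93} ∈ τ ✓.
Open sets in the quotient: τ_Q = {{}, {[p89=p91], [p90]}, {[p93]}, {[p89=p91], [p90], [p93]}, {[p92], [p93]}, {[p89=p91], [p90], [p92], [p93]}} (6 elements).


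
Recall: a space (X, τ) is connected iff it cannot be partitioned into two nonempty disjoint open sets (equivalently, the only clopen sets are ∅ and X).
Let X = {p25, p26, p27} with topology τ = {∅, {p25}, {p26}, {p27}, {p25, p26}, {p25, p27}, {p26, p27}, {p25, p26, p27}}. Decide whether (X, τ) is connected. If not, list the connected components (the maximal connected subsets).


(X, τ) is disconnected; components = [{p25}, {p26}, {p27}].

Find clopen sets (U ∈ τ with X ∖ U ∈ τ):
  U = ∅, X ∖ U = {p25, p26, p27} — both open, so U is clopen.
  U = {p25}, X ∖ U = {p26, p27} — both open, so U is clopen.
  U = {p26}, X ∖ U = {p25, p27} — both open, so U is clopen.
  U = {p27}, X ∖ U = {p25, p26} — both open, so U is clopen.
  U = {p25, p26}, X ∖ U = {p27} — both open, so U is clopen.
  U = {p25, p27}, X ∖ U = {p26} — both open, so U is clopen.
  U = {p26, p27}, X ∖ U = {p25} — both open, so U is clopen.
  U = {p25, p26, p27}, X ∖ U = ∅ — both open, so U is clopen.
Nontrivial clopen(s) exist: e.g. {p25, p26}. So (X, τ) is disconnected.
Compute connected components by grouping points that agree on all clopens:
  component: {p25}
  component: {p26}
  component: {p27}


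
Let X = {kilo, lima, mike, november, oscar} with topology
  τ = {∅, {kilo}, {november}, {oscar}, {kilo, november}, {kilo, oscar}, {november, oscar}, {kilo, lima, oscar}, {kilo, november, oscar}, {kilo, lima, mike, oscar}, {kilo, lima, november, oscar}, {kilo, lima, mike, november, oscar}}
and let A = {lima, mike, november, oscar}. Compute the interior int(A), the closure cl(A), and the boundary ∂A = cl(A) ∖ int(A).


int(A) = {november, oscar}, cl(A) = {lima, mike, november, oscar}, ∂A = {lima, mike}.

Closed sets in (X, τ) are complements of opens:
  closed(X, τ) = {∅, {mike}, {november}, {lima, mike}, {mike, november}, {kilo, lima, mike}, {lima, mike, november}, {lima, mike, oscar}, {kilo, lima, mike, november}, {kilo, lima, mike, oscar}, {lima, mike, november, oscar}, {kilo, lima, mike, november, oscar}}.
int(A) = ⋃ {U ∈ τ : U ⊆ A}. Opens contained in A: ∅, {november}, {oscar}, {november, oscar}.
Taking the union of these: int(A) = {november, oscar}.
cl(A) = ⋂ {C closed : A ⊆ C}. Closed sets containing A: {lima, mike, november, oscar}, {kilo, lima, mike, november, oscar}.
Intersecting these: cl(A) = {lima, mike, november, oscar}.
∂A = cl(A) ∖ int(A) = {lima, mike, november, oscar} ∖ {november, oscar} = {lima, mike}.


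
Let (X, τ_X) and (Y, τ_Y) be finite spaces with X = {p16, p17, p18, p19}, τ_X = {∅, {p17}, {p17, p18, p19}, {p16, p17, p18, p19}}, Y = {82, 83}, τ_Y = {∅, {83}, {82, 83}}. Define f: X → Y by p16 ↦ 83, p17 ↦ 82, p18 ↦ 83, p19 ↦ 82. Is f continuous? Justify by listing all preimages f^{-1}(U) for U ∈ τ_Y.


f is NOT continuous.

Compute f^{-1}(U) for each U ∈ τ_Y:
  U = ∅: f^{-1}(U) = ∅ ∈ τ_X ✓.
  U = {83}: f^{-1}(U) = {p16, p18} ∉ τ_X ✗.
  U = {82, 83}: f^{-1}(U) = {p16, p17, p18, p19} ∈ τ_X ✓.
Found U = {83} with f^{-1}(U) = {p16, p18} not in τ_X. Therefore f is NOT continuous.


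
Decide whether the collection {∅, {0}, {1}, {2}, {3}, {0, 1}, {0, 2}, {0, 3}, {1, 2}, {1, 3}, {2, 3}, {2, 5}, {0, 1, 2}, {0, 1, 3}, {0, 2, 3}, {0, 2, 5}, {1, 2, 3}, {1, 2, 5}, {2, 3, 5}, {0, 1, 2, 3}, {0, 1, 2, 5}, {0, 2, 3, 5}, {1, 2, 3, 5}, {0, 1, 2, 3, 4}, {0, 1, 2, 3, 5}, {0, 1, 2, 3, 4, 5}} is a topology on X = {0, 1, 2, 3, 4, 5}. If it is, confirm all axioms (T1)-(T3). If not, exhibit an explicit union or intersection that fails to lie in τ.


τ IS a topology on X.

Axiom (T1): ∅ ∈ τ? Yes; X ∈ τ? Yes.
Axiom (T2/T3): check pairwise unions and intersections of members of τ.
All pairwise intersections and unions checked — each lies in τ. Therefore τ satisfies (T1), (T2), (T3): it IS a topology on X.


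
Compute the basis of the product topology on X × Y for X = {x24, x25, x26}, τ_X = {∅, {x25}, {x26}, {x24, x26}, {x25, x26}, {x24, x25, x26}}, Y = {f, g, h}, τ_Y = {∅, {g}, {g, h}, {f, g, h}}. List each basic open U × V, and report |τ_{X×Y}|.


Basis B = {∅ × ∅, {x25} × {g}, {x26} × {g}, {x24, x26} × {g}, {x25} × {g, h}, {x25, x26} × {g}, {x26} × {g, h}, {x24, x25, x26} × {g}, {x25} × {f, g, h}, {x26} × {f, g, h}, {x24, x26} × {g, h}, {x25, x26} × {g, h}, {x24, x26} × {f, g, h}, {x24, x25, x26} × {g, h}, {x25, x26} × {f, g, h}, {x24, x25, x26} × {f, g, h}}; |τ_{X×Y}| = 40.

Enumerate products U × V with U ∈ τ_X, V ∈ τ_Y (deduplicated):
  ∅ × ∅ = {} (∅)
  {x25} × {g} = {(x25,g)}
  {x26} × {g} = {(x26,g)}
  {x24, x26} × {g} = {(x24,g), (x26,g)}
  {x25} × {g, h} = {(x25,g), (x25,h)}
  {x25, x26} × {g} = {(x25,g), (x26,g)}
  {x26} × {g, h} = {(x26,g), (x26,h)}
  {x24, x25, x26} × {g} = {(x24,g), (x25,g), (x26,g)}
  {x25} × {f, g, h} = {(x25,f), (x25,g), (x25,h)}
  {x26} × {f, g, h} = {(x26,f), (x26,g), (x26,h)}
  {x24, x26} × {g, h} = {(x24,g), (x24,h), (x26,g), (x26,h)}
  {x25, x26} × {g, h} = {(x25,g), (x25,h), (x26,g), (x26,h)}
  {x24, x26} × {f, g, h} = {(x24,f), (x24,g), (x24,h), (x26,f), (x26,g), (x26,h)}
  {x24, x25, x26} × {g, h} = {(x24,g), (x24,h), (x25,g), (x25,h), (x26,g), (x26,h)}
  {x25, x26} × {f, g, h} = {(x25,f), (x25,g), (x25,h), (x26,f), (x26,g), (x26,h)}
  {x24, x25, x26} × {f, g, h} = {(x24,f), (x24,g), (x24,h), (x25,f), (x25,g), (x25,h), (x26,f), (x26,g), (x26,h)}
These 16 distinct sets form the basis B.
Close under arbitrary unions to get τ_{X×Y}; counting gives |τ_{X×Y}| = 40.


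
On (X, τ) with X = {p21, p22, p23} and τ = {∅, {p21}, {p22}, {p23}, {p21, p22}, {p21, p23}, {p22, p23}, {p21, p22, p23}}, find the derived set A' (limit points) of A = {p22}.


A' = ∅

For each x ∈ X, list the open sets U ∈ τ with x ∈ U, then check whether U ∩ (A ∖ {x}) ≠ ∅ for every such U.
  x = p21: open {p21} ∋ x has {p21} ∩ (A ∖ {p21}) = ∅, so x is NOT a limit point.
  x = p22: open {p22} ∋ x has {p22} ∩ (A ∖ {p22}) = ∅, so x is NOT a limit point.
  x = p23: open {p23} ∋ x has {p23} ∩ (A ∖ {p23}) = ∅, so x is NOT a limit point.
Collecting: A' = ∅.


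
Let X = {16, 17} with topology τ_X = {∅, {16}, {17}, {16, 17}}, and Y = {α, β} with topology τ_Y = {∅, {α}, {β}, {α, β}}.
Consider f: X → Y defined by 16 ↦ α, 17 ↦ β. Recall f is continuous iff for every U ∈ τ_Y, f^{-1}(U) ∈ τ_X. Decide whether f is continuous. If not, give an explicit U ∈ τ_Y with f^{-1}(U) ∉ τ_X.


f IS continuous.

Compute f^{-1}(U) for each U ∈ τ_Y:
  U = ∅: f^{-1}(U) = ∅ ∈ τ_X ✓.
  U = {α}: f^{-1}(U) = {16} ∈ τ_X ✓.
  U = {β}: f^{-1}(U) = {17} ∈ τ_X ✓.
  U = {α, β}: f^{-1}(U) = {16, 17} ∈ τ_X ✓.
Every preimage lies in τ_X, so f IS continuous.


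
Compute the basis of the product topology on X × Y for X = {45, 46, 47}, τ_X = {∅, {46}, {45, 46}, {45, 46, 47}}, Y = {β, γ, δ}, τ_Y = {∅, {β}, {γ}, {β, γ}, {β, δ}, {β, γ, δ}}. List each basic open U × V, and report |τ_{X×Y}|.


Basis B = {∅ × ∅, {46} × {β}, {46} × {γ}, {45, 46} × {β}, {45, 46} × {γ}, {46} × {β, γ}, {46} × {β, δ}, {45, 46, 47} × {β}, {45, 46, 47} × {γ}, {46} × {β, γ, δ}, {45, 46} × {β, γ}, {45, 46} × {β, δ}, {45, 46} × {β, γ, δ}, {45, 46, 47} × {β, γ}, {45, 46, 47} × {β, δ}, {45, 46, 47} × {β, γ, δ}}; |τ_{X×Y}| = 40.

Enumerate products U × V with U ∈ τ_X, V ∈ τ_Y (deduplicated):
  ∅ × ∅ = {} (∅)
  {46} × {β} = {(46,β)}
  {46} × {γ} = {(46,γ)}
  {45, 46} × {β} = {(45,β), (46,β)}
  {45, 46} × {γ} = {(45,γ), (46,γ)}
  {46} × {β, γ} = {(46,β), (46,γ)}
  {46} × {β, δ} = {(46,β), (46,δ)}
  {45, 46, 47} × {β} = {(45,β), (46,β), (47,β)}
  {45, 46, 47} × {γ} = {(45,γ), (46,γ), (47,γ)}
  {46} × {β, γ, δ} = {(46,β), (46,γ), (46,δ)}
  {45, 46} × {β, γ} = {(45,β), (45,γ), (46,β), (46,γ)}
  {45, 46} × {β, δ} = {(45,β), (45,δ), (46,β), (46,δ)}
  {45, 46} × {β, γ, δ} = {(45,β), (45,γ), (45,δ), (46,β), (46,γ), (46,δ)}
  {45, 46, 47} × {β, γ} = {(45,β), (45,γ), (46,β), (46,γ), (47,β), (47,γ)}
  {45, 46, 47} × {β, δ} = {(45,β), (45,δ), (46,β), (46,δ), (47,β), (47,δ)}
  {45, 46, 47} × {β, γ, δ} = {(45,β), (45,γ), (45,δ), (46,β), (46,γ), (46,δ), (47,β), (47,γ), (47,δ)}
These 16 distinct sets form the basis B.
Close under arbitrary unions to get τ_{X×Y}; counting gives |τ_{X×Y}| = 40.


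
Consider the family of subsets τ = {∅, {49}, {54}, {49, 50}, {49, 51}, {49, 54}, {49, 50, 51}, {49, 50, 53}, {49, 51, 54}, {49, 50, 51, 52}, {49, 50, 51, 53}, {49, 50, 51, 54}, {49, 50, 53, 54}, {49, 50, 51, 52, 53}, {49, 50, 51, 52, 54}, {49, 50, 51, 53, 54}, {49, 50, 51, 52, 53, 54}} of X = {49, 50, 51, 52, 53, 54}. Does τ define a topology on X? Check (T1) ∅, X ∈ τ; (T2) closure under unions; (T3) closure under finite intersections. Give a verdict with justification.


τ is NOT a topology on X.

Axiom (T1): ∅ ∈ τ? Yes; X ∈ τ? Yes.
Axiom (T2/T3): check pairwise unions and intersections of members of τ.
Counterexample for (T2): {54} ∪ {49, 50} = {49, 50, 54} ∉ τ. Therefore τ is NOT a topology.


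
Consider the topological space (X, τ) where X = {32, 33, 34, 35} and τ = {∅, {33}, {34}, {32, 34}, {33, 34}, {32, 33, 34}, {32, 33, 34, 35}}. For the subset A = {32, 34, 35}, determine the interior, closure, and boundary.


int(A) = {32, 34}, cl(A) = {32, 34, 35}, ∂A = {35}.

Closed sets in (X, τ) are complements of opens:
  closed(X, τ) = {∅, {35}, {32, 35}, {33, 35}, {32, 33, 35}, {32, 34, 35}, {32, 33, 34, 35}}.
int(A) = ⋃ {U ∈ τ : U ⊆ A}. Opens contained in A: ∅, {34}, {32, 34}.
Taking the union of these: int(A) = {32, 34}.
cl(A) = ⋂ {C closed : A ⊆ C}. Closed sets containing A: {32, 34, 35}, {32, 33, 34, 35}.
Intersecting these: cl(A) = {32, 34, 35}.
∂A = cl(A) ∖ int(A) = {32, 34, 35} ∖ {32, 34} = {35}.


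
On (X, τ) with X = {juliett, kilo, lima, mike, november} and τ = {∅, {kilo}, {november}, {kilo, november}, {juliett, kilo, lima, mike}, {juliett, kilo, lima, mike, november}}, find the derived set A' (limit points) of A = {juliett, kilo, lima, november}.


A' = {juliett, lima, mike}

For each x ∈ X, list the open sets U ∈ τ with x ∈ U, then check whether U ∩ (A ∖ {x}) ≠ ∅ for every such U.
  x = juliett: opens ∋ x are {juliett, kilo, lima, mike}, {juliett, kilo, lima, mike, november}; each meets A ∖ {juliett}, so x IS a limit point.
  x = kilo: open {kilo} ∋ x has {kilo} ∩ (A ∖ {kilo}) = ∅, so x is NOT a limit point.
  x = lima: opens ∋ x are {juliett, kilo, lima, mike}, {juliett, kilo, lima, mike, november}; each meets A ∖ {lima}, so x IS a limit point.
  x = mike: opens ∋ x are {juliett, kilo, lima, mike}, {juliett, kilo, lima, mike, november}; each meets A ∖ {mike}, so x IS a limit point.
  x = november: open {november} ∋ x has {november} ∩ (A ∖ {november}) = ∅, so x is NOT a limit point.
Collecting: A' = {juliett, lima, mike}.


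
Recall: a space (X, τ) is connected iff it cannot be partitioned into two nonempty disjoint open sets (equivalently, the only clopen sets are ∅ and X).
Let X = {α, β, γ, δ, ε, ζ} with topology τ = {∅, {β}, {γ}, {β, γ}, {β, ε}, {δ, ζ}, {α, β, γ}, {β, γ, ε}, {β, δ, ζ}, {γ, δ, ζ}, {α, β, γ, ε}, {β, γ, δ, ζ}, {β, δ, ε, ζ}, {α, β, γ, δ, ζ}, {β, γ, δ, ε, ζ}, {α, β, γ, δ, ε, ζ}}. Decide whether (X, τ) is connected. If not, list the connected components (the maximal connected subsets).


(X, τ) is disconnected; components = [{δ, ζ}, {α, β, γ, ε}].

Find clopen sets (U ∈ τ with X ∖ U ∈ τ):
  U = ∅, X ∖ U = {α, β, γ, δ, ε, ζ} — both open, so U is clopen.
  U = {δ, ζ}, X ∖ U = {α, β, γ, ε} — both open, so U is clopen.
  U = {α, β, γ, ε}, X ∖ U = {δ, ζ} — both open, so U is clopen.
  U = {α, β, γ, δ, ε, ζ}, X ∖ U = ∅ — both open, so U is clopen.
Nontrivial clopen(s) exist: e.g. {δ, ζ}. So (X, τ) is disconnected.
Compute connected components by grouping points that agree on all clopens:
  component: {δ, ζ}
  component: {α, β, γ, ε}


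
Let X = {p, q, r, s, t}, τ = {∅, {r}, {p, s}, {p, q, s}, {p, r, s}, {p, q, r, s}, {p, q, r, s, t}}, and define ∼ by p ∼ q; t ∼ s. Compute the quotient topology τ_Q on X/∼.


X/∼ = {[p=q], [r], [s=t]}; |τ_Q| = 3.

Equivalence classes: [p=q], [r], [s=t].
Quotient map π: X → X/∼ sends p ↦ [p=q], q ↦ [p=q], r ↦ [r], s ↦ [s=t], t ↦ [s=t].
For each subset V ⊆ X/∼, compute π^{-1}(V) ⊆ X and check whether π^{-1}(V) ∈ τ. V is open in τ_Q iff π^{-1}(V) ∈ τ.
  V = {}: π^{-1}(V) = ∅ ∈ τ ✓.
  V = {[p=q]}: π^{-1}(V) = {p, q} ∉ τ ✗.
  V = {[r]}: π^{-1}(V) = {r} ∈ τ ✓.
  V = {[p=q], [r]}: π^{-1}(V) = {p, q, r} ∉ τ ✗.
  V = {[s=t]}: π^{-1}(V) = {s, t} ∉ τ ✗.
  V = {[p=q], [s=t]}: π^{-1}(V) = {p, q, s, t} ∉ τ ✗.
  V = {[r], [s=t]}: π^{-1}(V) = {r, s, t} ∉ τ ✗.
  V = {[p=q], [r], [s=t]}: π^{-1}(V) = {p, q, r, s, t} ∈ τ ✓.
Open sets in the quotient: τ_Q = {{}, {[r]}, {[p=q], [r], [s=t]}} (3 elements).


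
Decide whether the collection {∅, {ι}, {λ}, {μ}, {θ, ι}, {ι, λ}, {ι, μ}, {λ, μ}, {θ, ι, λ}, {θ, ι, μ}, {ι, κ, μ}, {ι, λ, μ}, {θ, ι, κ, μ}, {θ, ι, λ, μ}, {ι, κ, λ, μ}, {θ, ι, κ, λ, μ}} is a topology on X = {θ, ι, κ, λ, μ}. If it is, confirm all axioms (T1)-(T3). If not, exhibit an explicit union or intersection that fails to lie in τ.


τ IS a topology on X.

Axiom (T1): ∅ ∈ τ? Yes; X ∈ τ? Yes.
Axiom (T2/T3): check pairwise unions and intersections of members of τ.
All pairwise intersections and unions checked — each lies in τ. Therefore τ satisfies (T1), (T2), (T3): it IS a topology on X.


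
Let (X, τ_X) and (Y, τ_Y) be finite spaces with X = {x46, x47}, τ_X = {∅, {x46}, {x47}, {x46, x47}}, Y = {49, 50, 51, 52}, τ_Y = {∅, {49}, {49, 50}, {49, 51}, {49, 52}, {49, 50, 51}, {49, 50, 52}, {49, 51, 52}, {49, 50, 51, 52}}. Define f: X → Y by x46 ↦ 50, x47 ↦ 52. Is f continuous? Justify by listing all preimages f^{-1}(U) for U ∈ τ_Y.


f IS continuous.

Compute f^{-1}(U) for each U ∈ τ_Y:
  U = ∅: f^{-1}(U) = ∅ ∈ τ_X ✓.
  U = {49}: f^{-1}(U) = ∅ ∈ τ_X ✓.
  U = {49, 50}: f^{-1}(U) = {x46} ∈ τ_X ✓.
  U = {49, 51}: f^{-1}(U) = ∅ ∈ τ_X ✓.
  U = {49, 52}: f^{-1}(U) = {x47} ∈ τ_X ✓.
  U = {49, 50, 51}: f^{-1}(U) = {x46} ∈ τ_X ✓.
  U = {49, 50, 52}: f^{-1}(U) = {x46, x47} ∈ τ_X ✓.
  U = {49, 51, 52}: f^{-1}(U) = {x47} ∈ τ_X ✓.
  U = {49, 50, 51, 52}: f^{-1}(U) = {x46, x47} ∈ τ_X ✓.
Every preimage lies in τ_X, so f IS continuous.


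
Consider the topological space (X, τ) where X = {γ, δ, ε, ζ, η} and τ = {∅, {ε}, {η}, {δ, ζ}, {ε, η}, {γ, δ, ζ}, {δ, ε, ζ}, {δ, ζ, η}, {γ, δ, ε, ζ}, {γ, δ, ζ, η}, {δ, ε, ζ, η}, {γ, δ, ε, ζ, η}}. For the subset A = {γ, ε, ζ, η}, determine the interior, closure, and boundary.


int(A) = {ε, η}, cl(A) = {γ, δ, ε, ζ, η}, ∂A = {γ, δ, ζ}.

Closed sets in (X, τ) are complements of opens:
  closed(X, τ) = {∅, {γ}, {ε}, {η}, {γ, ε}, {γ, η}, {ε, η}, {γ, δ, ζ}, {γ, ε, η}, {γ, δ, ε, ζ}, {γ, δ, ζ, η}, {γ, δ, ε, ζ, η}}.
int(A) = ⋃ {U ∈ τ : U ⊆ A}. Opens contained in A: ∅, {ε}, {η}, {ε, η}.
Taking the union of these: int(A) = {ε, η}.
cl(A) = ⋂ {C closed : A ⊆ C}. Closed sets containing A: {γ, δ, ε, ζ, η}.
Intersecting these: cl(A) = {γ, δ, ε, ζ, η}.
∂A = cl(A) ∖ int(A) = {γ, δ, ε, ζ, η} ∖ {ε, η} = {γ, δ, ζ}.


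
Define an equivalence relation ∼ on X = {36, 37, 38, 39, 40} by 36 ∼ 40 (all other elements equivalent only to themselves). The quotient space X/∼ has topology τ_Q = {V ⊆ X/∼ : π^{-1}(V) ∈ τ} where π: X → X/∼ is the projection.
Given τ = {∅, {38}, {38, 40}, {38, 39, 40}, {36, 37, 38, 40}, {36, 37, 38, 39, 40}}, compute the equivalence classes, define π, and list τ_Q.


X/∼ = {[36=40], [37], [38], [39]}; |τ_Q| = 4.

Equivalence classes: [36=40], [37], [38], [39].
Quotient map π: X → X/∼ sends 36 ↦ [36=40], 37 ↦ [37], 38 ↦ [38], 39 ↦ [39], 40 ↦ [36=40].
For each subset V ⊆ X/∼, compute π^{-1}(V) ⊆ X and check whether π^{-1}(V) ∈ τ. V is open in τ_Q iff π^{-1}(V) ∈ τ.
  V = {}: π^{-1}(V) = ∅ ∈ τ ✓.
  V = {[36=40]}: π^{-1}(V) = {36, 40} ∉ τ ✗.
  V = {[37]}: π^{-1}(V) = {37} ∉ τ ✗.
  V = {[36=40], [37]}: π^{-1}(V) = {36, 37, 40} ∉ τ ✗.
  V = {[38]}: π^{-1}(V) = {38} ∈ τ ✓.
  V = {[36=40], [38]}: π^{-1}(V) = {36, 38, 40} ∉ τ ✗.
  V = {[37], [38]}: π^{-1}(V) = {37, 38} ∉ τ ✗.
  V = {[36=40], [37], [38]}: π^{-1}(V) = {36, 37, 38, 40} ∈ τ ✓.
  V = {[39]}: π^{-1}(V) = {39} ∉ τ ✗.
  V = {[36=40], [39]}: π^{-1}(V) = {36, 39, 40} ∉ τ ✗.
  V = {[37], [39]}: π^{-1}(V) = {37, 39} ∉ τ ✗.
  V = {[36=40], [37], [39]}: π^{-1}(V) = {36, 37, 39, 40} ∉ τ ✗.
  V = {[38], [39]}: π^{-1}(V) = {38, 39} ∉ τ ✗.
  V = {[36=40], [38], [39]}: π^{-1}(V) = {36, 38, 39, 40} ∉ τ ✗.
  V = {[37], [38], [39]}: π^{-1}(V) = {37, 38, 39} ∉ τ ✗.
  V = {[36=40], [37], [38], [39]}: π^{-1}(V) = {36, 37, 38, 39, 40} ∈ τ ✓.
Open sets in the quotient: τ_Q = {{}, {[38]}, {[36=40], [37], [38]}, {[36=40], [37], [38], [39]}} (4 elements).


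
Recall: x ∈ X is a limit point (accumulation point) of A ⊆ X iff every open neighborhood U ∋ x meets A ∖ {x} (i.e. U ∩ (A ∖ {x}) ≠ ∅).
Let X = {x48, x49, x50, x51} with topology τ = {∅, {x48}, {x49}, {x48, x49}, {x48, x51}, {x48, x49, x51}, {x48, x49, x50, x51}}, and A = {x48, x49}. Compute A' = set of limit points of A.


A' = {x50, x51}

For each x ∈ X, list the open sets U ∈ τ with x ∈ U, then check whether U ∩ (A ∖ {x}) ≠ ∅ for every such U.
  x = x48: open {x48} ∋ x has {x48} ∩ (A ∖ {x48}) = ∅, so x is NOT a limit point.
  x = x49: open {x49} ∋ x has {x49} ∩ (A ∖ {x49}) = ∅, so x is NOT a limit point.
  x = x50: opens ∋ x are {x48, x49, x50, x51}; each meets A ∖ {x50}, so x IS a limit point.
  x = x51: opens ∋ x are {x48, x51}, {x48, x49, x51}, {x48, x49, x50, x51}; each meets A ∖ {x51}, so x IS a limit point.
Collecting: A' = {x50, x51}.
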